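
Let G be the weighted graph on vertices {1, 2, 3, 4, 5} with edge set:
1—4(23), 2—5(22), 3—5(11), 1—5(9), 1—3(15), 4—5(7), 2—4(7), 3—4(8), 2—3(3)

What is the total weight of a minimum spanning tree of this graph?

26

Prim's algorithm from 5:
Step 1: frontier [4—5 7, 1—5 9, 3—5 11, 2—5 22] → take 4—5 (7); add 4.
Step 2: frontier [2—4 7, 3—4 8, 1—4 23, 1—5 9, 3—5 11, 2—5 22] → take 2—4 (7); add 2.
Step 3: frontier [2—3 3, 3—4 8, 1—4 23, 1—5 9, 3—5 11] → take 2—3 (3); add 3.
Step 4: frontier [1—3 15, 1—4 23, 1—5 9] → take 1—5 (9); add 1.
MST edges: 4—5, 2—4, 2—3, 1—5; total weight 7+7+3+9 = 26.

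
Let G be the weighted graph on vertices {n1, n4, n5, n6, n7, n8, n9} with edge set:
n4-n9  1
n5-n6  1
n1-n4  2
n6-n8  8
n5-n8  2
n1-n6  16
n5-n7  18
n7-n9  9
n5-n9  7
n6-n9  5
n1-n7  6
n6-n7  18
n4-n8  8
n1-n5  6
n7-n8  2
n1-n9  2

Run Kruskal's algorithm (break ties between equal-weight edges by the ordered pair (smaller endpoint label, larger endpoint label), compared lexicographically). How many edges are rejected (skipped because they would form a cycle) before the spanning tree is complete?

Kruskal: consider edges lightest-first.
n4-n9 (1): add. Components now {n4,n9} {n5} {n1} {n6} {n8} {n7}
n5-n6 (1): add. Components now {n4,n9} {n5,n6} {n1} {n8} {n7}
n1-n4 (2): add. Components now {n1,n4,n9} {n5,n6} {n8} {n7}
n1-n9 (2): skip — n9 and n1 already connected.
n5-n8 (2): add. Components now {n1,n4,n9} {n5,n6,n8} {n7}
n7-n8 (2): add. Components now {n1,n4,n9} {n5,n6,n7,n8}
n6-n9 (5): add. Components now {n1,n4,n5,n6,n7,n8,n9}
Edges rejected before the tree was complete: 1.

1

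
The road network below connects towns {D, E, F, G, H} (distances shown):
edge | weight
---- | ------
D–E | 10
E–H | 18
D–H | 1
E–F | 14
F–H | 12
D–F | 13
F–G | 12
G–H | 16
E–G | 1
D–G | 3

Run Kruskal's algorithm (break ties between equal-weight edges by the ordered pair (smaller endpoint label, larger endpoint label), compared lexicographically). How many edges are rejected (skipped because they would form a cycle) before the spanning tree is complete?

1

Kruskal's algorithm — process edges by increasing weight (ties by edge label):
D–H (1): add — endpoints in different components.
E–G (1): add — endpoints in different components.
D–G (3): add — endpoints in different components.
D–E (10): skip — D and E already connected.
F–G (12): add — endpoints in different components.
Edges rejected before the tree was complete: 1.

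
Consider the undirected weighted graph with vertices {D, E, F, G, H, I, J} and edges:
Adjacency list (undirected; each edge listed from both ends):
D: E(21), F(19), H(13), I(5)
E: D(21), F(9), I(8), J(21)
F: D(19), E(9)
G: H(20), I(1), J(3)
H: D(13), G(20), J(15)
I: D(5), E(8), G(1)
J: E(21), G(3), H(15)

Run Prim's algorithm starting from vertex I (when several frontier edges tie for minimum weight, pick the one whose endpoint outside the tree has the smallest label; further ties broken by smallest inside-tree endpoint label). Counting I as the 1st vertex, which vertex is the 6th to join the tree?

Grow the tree from I using Prim:
Step 1: frontier [G—I 1, D—I 5, E—I 8] → take G—I (1); add G.
Step 2: frontier [G—J 3, G—H 20, D—I 5, E—I 8] → take G—J (3); add J.
Step 3: frontier [G—H 20, D—I 5, E—I 8, H—J 15, E—J 21] → take D—I (5); add D.
Step 4: frontier [D—H 13, D—F 19, D—E 21, G—H 20, E—I 8, H—J 15, E—J 21] → take E—I (8); add E.
Step 5: frontier [D—H 13, D—F 19, E—F 9, G—H 20, H—J 15] → take E—F (9); add F.
Step 6: frontier [D—H 13, G—H 20, H—J 15] → take D—H (13); add H.
Vertex order: I, G, J, D, E, F, H. The 6th vertex is F.

F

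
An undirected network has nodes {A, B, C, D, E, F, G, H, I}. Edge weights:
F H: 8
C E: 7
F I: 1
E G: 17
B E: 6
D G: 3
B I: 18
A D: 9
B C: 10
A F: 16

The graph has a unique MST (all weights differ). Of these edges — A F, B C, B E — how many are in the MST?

Sort edges by weight, then run Kruskal:
F I (1): add — endpoints in different components.
D G (3): add — endpoints in different components.
B E (6): add — endpoints in different components.
C E (7): add — endpoints in different components.
F H (8): add — endpoints in different components.
A D (9): add — endpoints in different components.
B C (10): skip — B and C already connected.
A F (16): add — endpoints in different components.
E G (17): add — endpoints in different components.
MST edge set: {F I, D G, B E, C E, F H, A D, A F, E G}.
Of the listed edges, {A F, B E} are in the MST → 2.

2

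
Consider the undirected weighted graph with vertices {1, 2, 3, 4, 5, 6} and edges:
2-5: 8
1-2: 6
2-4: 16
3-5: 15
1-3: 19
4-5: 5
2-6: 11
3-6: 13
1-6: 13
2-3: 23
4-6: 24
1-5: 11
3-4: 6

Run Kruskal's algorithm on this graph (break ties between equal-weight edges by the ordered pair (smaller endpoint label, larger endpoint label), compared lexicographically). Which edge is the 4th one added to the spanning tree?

2-5

Kruskal: consider edges lightest-first.
4-5 (5): add — endpoints in different components.
1-2 (6): add — endpoints in different components.
3-4 (6): add — endpoints in different components.
2-5 (8): add — endpoints in different components.
1-5 (11): skip — 1 and 5 already connected.
2-6 (11): add — endpoints in different components.
The 4th edge added is 2-5.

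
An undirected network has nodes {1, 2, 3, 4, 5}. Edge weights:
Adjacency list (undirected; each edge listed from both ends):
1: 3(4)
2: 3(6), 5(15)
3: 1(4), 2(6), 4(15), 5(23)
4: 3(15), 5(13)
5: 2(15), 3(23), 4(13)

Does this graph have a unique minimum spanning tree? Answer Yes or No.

No

Kruskal: consider edges lightest-first.
1 3 (4): add — endpoints in different components.
2 3 (6): add — endpoints in different components.
4 5 (13): add — endpoints in different components.
2 5 (15): add — endpoints in different components.
Non-tree edge 3 4 has weight 15, equal to the heaviest edge on its tree cycle — swapping gives another MST of the same weight. Not unique.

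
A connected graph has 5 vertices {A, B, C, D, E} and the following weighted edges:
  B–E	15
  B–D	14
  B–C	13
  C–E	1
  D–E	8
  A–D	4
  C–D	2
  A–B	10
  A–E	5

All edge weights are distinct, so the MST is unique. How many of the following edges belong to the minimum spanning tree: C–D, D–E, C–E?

Kruskal: consider edges lightest-first.
C–E (1): add. Components now {A} {B} {C,E} {D}
C–D (2): add. Components now {A} {B} {C,D,E}
A–D (4): add. Components now {A,C,D,E} {B}
A–E (5): skip — A and E already connected.
D–E (8): skip — D and E already connected.
A–B (10): add. Components now {A,B,C,D,E}
MST edge set: {C–E, C–D, A–D, A–B}.
Of the listed edges, {C–D, C–E} are in the MST → 2.

2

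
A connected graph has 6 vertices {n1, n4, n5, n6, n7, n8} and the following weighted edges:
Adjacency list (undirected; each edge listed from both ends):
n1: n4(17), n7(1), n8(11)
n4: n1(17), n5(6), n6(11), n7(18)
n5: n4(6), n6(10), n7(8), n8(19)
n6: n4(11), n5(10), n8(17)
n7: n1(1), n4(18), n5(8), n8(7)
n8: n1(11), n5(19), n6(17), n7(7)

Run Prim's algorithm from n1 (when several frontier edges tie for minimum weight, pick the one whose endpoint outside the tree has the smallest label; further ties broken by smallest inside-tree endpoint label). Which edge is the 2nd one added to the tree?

n7-n8

Prim, starting at n1.
Step 1: frontier [n1—n7 1, n1—n8 11, n1—n4 17] → take n1—n7 (1); add n7.
Step 2: frontier [n1—n8 11, n1—n4 17, n7—n8 7, n5—n7 8, n4—n7 18] → take n7—n8 (7); add n8.
Step 3: frontier [n1—n4 17, n5—n7 8, n4—n7 18, n6—n8 17, n5—n8 19] → take n5—n7 (8); add n5.
Step 4: frontier [n1—n4 17, n4—n5 6, n5—n6 10, n4—n7 18, n6—n8 17] → take n4—n5 (6); add n4.
Step 5: frontier [n4—n6 11, n5—n6 10, n6—n8 17] → take n5—n6 (10); add n6.
The 2nd edge added is n7—n8.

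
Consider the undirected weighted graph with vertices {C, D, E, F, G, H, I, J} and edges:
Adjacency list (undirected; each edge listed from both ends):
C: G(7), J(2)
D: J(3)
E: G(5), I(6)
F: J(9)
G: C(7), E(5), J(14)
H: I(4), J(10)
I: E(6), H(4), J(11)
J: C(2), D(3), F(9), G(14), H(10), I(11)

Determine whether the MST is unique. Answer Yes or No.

Kruskal's algorithm — process edges by increasing weight (ties by edge label):
C—J (2): add — endpoints in different components.
D—J (3): add — endpoints in different components.
H—I (4): add — endpoints in different components.
E—G (5): add — endpoints in different components.
E—I (6): add — endpoints in different components.
C—G (7): add — endpoints in different components.
F—J (9): add — endpoints in different components.
Every non-tree edge has weight strictly greater than the heaviest edge on the tree path between its endpoints, so the MST is unique.

Yes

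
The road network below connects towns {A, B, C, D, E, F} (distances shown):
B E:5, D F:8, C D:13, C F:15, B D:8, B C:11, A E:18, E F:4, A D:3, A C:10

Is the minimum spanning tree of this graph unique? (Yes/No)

No

Kruskal's algorithm — process edges by increasing weight (ties by edge label):
A D (3): add — endpoints in different components.
E F (4): add — endpoints in different components.
B E (5): add — endpoints in different components.
B D (8): add — endpoints in different components.
D F (8): skip — D and F already connected.
A C (10): add — endpoints in different components.
Non-tree edge D F has weight 8, equal to the heaviest edge on its tree cycle — swapping gives another MST of the same weight. Not unique.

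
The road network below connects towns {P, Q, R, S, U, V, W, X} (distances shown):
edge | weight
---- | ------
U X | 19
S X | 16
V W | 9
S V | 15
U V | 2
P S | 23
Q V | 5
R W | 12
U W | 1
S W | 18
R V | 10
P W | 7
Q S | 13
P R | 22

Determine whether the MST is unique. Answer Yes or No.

Sort edges by weight, then run Kruskal:
U W (1): add — endpoints in different components.
U V (2): add — endpoints in different components.
Q V (5): add — endpoints in different components.
P W (7): add — endpoints in different components.
V W (9): skip — V and W already connected.
R V (10): add — endpoints in different components.
R W (12): skip — R and W already connected.
Q S (13): add — endpoints in different components.
S V (15): skip — V and S already connected.
S X (16): add — endpoints in different components.
Every non-tree edge has weight strictly greater than the heaviest edge on the tree path between its endpoints, so the MST is unique.

Yes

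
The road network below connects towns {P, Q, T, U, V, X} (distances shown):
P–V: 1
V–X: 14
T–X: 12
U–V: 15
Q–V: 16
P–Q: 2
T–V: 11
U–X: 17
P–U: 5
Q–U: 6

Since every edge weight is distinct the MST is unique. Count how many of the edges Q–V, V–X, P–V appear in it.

1

Kruskal's algorithm — process edges by increasing weight (ties by edge label):
P–V (1): add. Components now {T} {Q} {U} {P,V} {X}
P–Q (2): add. Components now {T} {P,Q,V} {U} {X}
P–U (5): add. Components now {T} {P,Q,U,V} {X}
Q–U (6): skip — Q and U already connected.
T–V (11): add. Components now {P,Q,T,U,V} {X}
T–X (12): add. Components now {P,Q,T,U,V,X}
MST edge set: {P–V, P–Q, P–U, T–V, T–X}.
Of the listed edges, {P–V} are in the MST → 1.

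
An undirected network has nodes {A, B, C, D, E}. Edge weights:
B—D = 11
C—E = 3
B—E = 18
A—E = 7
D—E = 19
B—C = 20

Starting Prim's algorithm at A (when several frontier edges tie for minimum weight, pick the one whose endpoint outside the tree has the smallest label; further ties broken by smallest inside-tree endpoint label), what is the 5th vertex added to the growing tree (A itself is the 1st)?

D

Prim, starting at A.
Step 1: frontier [A—E 7] → take A—E (7); add E.
Step 2: frontier [C—E 3, B—E 18, D—E 19] → take C—E (3); add C.
Step 3: frontier [B—C 20, B—E 18, D—E 19] → take B—E (18); add B.
Step 4: frontier [B—D 11, D—E 19] → take B—D (11); add D.
Vertex order: A, E, C, B, D. The 5th vertex is D.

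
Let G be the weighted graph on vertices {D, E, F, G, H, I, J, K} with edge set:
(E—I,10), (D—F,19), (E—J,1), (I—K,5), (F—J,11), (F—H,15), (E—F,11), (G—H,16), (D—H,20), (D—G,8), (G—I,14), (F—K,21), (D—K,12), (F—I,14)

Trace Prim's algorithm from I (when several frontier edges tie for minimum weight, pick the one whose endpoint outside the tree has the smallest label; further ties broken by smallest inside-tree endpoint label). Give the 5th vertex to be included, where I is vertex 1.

Prim's algorithm from I:
Step 1: frontier [I—K 5, E—I 10, F—I 14, G—I 14] → take I—K (5); add K.
Step 2: frontier [E—I 10, F—I 14, G—I 14, D—K 12, F—K 21] → take E—I (10); add E.
Step 3: frontier [E—J 1, E—F 11, F—I 14, G—I 14, D—K 12, F—K 21] → take E—J (1); add J.
Step 4: frontier [E—F 11, F—I 14, G—I 14, F—J 11, D—K 12, F—K 21] → take E—F (11); add F.
Step 5: frontier [F—H 15, D—F 19, G—I 14, D—K 12] → take D—K (12); add D.
Step 6: frontier [D—G 8, D—H 20, F—H 15, G—I 14] → take D—G (8); add G.
Step 7: frontier [D—H 20, F—H 15, G—H 16] → take F—H (15); add H.
Vertex order: I, K, E, J, F, D, G, H. The 5th vertex is F.

F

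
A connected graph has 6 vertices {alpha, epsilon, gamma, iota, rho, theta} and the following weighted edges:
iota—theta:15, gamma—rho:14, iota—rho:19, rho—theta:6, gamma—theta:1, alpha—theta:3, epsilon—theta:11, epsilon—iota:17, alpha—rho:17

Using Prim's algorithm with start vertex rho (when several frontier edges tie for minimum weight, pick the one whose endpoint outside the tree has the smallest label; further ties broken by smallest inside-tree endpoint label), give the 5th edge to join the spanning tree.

Prim's algorithm from rho:
Step 1: frontier [rho—theta 6, gamma—rho 14, alpha—rho 17, iota—rho 19] → take rho—theta (6); add theta.
Step 2: frontier [gamma—rho 14, alpha—rho 17, iota—rho 19, gamma—theta 1, alpha—theta 3, epsilon—theta 11, iota—theta 15] → take gamma—theta (1); add gamma.
Step 3: frontier [alpha—rho 17, iota—rho 19, alpha—theta 3, epsilon—theta 11, iota—theta 15] → take alpha—theta (3); add alpha.
Step 4: frontier [iota—rho 19, epsilon—theta 11, iota—theta 15] → take epsilon—theta (11); add epsilon.
Step 5: frontier [epsilon—iota 17, iota—rho 19, iota—theta 15] → take iota—theta (15); add iota.
The 5th edge added is iota—theta.

iota-theta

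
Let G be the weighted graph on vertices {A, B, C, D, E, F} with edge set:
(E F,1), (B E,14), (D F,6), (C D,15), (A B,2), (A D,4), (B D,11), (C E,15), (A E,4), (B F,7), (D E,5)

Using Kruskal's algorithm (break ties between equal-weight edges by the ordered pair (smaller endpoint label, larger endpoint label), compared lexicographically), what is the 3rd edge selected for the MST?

A-D

Kruskal's algorithm — process edges by increasing weight (ties by edge label):
E F (1): add. Components now {A} {B} {C} {D} {E,F}
A B (2): add. Components now {A,B} {C} {D} {E,F}
A D (4): add. Components now {A,B,D} {C} {E,F}
A E (4): add. Components now {A,B,D,E,F} {C}
D E (5): skip — D and E already connected.
D F (6): skip — D and F already connected.
B F (7): skip — B and F already connected.
B D (11): skip — B and D already connected.
B E (14): skip — B and E already connected.
C D (15): add. Components now {A,B,C,D,E,F}
The 3rd edge added is A D.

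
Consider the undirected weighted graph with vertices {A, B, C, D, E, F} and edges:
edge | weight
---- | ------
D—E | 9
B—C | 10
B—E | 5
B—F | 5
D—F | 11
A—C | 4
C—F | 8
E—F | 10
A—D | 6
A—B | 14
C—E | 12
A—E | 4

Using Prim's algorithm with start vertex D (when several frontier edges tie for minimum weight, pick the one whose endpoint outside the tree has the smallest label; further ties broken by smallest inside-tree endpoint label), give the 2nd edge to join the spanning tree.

Prim, starting at D.
Step 1: cheapest edge leaving the tree is A—D (6); add A.
Step 2: cheapest edge leaving the tree is A—C (4); add C.
Step 3: cheapest edge leaving the tree is A—E (4); add E.
Step 4: cheapest edge leaving the tree is B—E (5); add B.
Step 5: cheapest edge leaving the tree is B—F (5); add F.
The 2nd edge added is A—C.

A-C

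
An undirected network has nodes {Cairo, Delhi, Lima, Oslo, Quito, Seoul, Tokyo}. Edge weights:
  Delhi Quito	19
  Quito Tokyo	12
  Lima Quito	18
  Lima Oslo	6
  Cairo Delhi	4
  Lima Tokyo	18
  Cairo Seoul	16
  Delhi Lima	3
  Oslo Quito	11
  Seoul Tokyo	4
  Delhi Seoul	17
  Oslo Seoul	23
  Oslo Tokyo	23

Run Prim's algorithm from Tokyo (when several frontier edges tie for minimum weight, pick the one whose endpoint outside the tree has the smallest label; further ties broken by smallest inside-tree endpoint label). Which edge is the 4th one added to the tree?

Lima-Oslo

Grow the tree from Tokyo using Prim:
Step 1: cheapest edge leaving the tree is Seoul Tokyo (4); add Seoul.
Step 2: cheapest edge leaving the tree is Quito Tokyo (12); add Quito.
Step 3: cheapest edge leaving the tree is Oslo Quito (11); add Oslo.
Step 4: cheapest edge leaving the tree is Lima Oslo (6); add Lima.
Step 5: cheapest edge leaving the tree is Delhi Lima (3); add Delhi.
Step 6: cheapest edge leaving the tree is Cairo Delhi (4); add Cairo.
The 4th edge added is Lima Oslo.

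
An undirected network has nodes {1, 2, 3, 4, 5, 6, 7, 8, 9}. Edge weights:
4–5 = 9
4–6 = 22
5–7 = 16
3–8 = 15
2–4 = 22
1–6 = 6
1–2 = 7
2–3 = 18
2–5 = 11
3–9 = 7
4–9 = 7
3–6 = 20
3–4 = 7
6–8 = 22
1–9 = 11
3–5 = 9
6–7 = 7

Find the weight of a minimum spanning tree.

69

Sort edges by weight, then run Kruskal:
1–6 (6): add — endpoints in different components.
1–2 (7): add — endpoints in different components.
3–4 (7): add — endpoints in different components.
3–9 (7): add — endpoints in different components.
4–9 (7): skip — 4 and 9 already connected.
6–7 (7): add — endpoints in different components.
3–5 (9): add — endpoints in different components.
4–5 (9): skip — 4 and 5 already connected.
1–9 (11): add — endpoints in different components.
2–5 (11): skip — 2 and 5 already connected.
3–8 (15): add — endpoints in different components.
MST edges: 1–6, 1–2, 3–4, 3–9, 6–7, 3–5, 1–9, 3–8; total weight 6+7+7+7+7+9+11+15 = 69.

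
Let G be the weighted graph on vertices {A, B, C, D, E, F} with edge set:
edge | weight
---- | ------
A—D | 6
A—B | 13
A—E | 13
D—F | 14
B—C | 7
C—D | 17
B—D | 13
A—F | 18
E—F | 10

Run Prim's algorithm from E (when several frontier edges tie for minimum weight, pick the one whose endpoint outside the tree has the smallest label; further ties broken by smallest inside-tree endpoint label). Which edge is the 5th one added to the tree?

Prim's algorithm from E:
Step 1: frontier [E—F 10, A—E 13] → take E—F (10); add F.
Step 2: frontier [A—E 13, D—F 14, A—F 18] → take A—E (13); add A.
Step 3: frontier [A—D 6, A—B 13, D—F 14] → take A—D (6); add D.
Step 4: frontier [A—B 13, B—D 13, C—D 17] → take A—B (13); add B.
Step 5: frontier [B—C 7, C—D 17] → take B—C (7); add C.
The 5th edge added is B—C.

B-C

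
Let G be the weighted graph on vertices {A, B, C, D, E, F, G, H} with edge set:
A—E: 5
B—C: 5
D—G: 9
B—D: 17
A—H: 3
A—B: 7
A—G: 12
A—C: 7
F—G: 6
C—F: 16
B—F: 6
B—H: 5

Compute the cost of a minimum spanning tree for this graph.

39

Kruskal's algorithm — process edges by increasing weight (ties by edge label):
A—H (3): add — endpoints in different components.
A—E (5): add — endpoints in different components.
B—C (5): add — endpoints in different components.
B—H (5): add — endpoints in different components.
B—F (6): add — endpoints in different components.
F—G (6): add — endpoints in different components.
A—B (7): skip — A and B already connected.
A—C (7): skip — A and C already connected.
D—G (9): add — endpoints in different components.
MST edges: A—H, A—E, B—C, B—H, B—F, F—G, D—G; total weight 3+5+5+5+6+6+9 = 39.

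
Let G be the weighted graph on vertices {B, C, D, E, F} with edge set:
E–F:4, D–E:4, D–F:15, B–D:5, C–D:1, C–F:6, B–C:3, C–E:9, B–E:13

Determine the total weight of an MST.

Kruskal's algorithm — process edges by increasing weight (ties by edge label):
C–D (1): add — endpoints in different components.
B–C (3): add — endpoints in different components.
D–E (4): add — endpoints in different components.
E–F (4): add — endpoints in different components.
MST edges: C–D, B–C, D–E, E–F; total weight 1+3+4+4 = 12.

12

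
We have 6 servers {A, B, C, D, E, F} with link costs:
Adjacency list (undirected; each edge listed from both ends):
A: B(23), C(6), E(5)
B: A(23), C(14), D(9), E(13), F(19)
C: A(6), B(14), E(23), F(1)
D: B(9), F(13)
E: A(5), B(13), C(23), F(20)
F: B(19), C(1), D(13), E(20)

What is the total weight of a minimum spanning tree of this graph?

34

Prim's algorithm from C:
Step 1: cheapest edge leaving the tree is C—F (1); add F.
Step 2: cheapest edge leaving the tree is A—C (6); add A.
Step 3: cheapest edge leaving the tree is A—E (5); add E.
Step 4: cheapest edge leaving the tree is B—E (13); add B.
Step 5: cheapest edge leaving the tree is B—D (9); add D.
MST edges: C—F, A—C, A—E, B—E, B—D; total weight 1+6+5+13+9 = 34.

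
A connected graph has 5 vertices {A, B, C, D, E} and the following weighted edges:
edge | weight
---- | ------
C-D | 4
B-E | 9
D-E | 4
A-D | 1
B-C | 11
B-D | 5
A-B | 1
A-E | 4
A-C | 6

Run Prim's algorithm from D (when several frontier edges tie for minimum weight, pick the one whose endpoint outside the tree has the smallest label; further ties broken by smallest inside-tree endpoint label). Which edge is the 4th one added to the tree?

A-E

Grow the tree from D using Prim:
Step 1: frontier [A-D 1, C-D 4, D-E 4, B-D 5] → take A-D (1); add A.
Step 2: frontier [A-B 1, A-E 4, A-C 6, C-D 4, D-E 4, B-D 5] → take A-B (1); add B.
Step 3: frontier [A-E 4, A-C 6, B-E 9, B-C 11, C-D 4, D-E 4] → take C-D (4); add C.
Step 4: frontier [A-E 4, B-E 9, D-E 4] → take A-E (4); add E.
The 4th edge added is A-E.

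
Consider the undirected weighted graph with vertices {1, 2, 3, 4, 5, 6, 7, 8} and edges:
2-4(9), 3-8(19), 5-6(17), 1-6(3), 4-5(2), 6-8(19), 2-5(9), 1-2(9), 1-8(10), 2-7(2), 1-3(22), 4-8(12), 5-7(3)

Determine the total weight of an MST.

48

Kruskal's algorithm — process edges by increasing weight (ties by edge label):
2-7 (2): add — endpoints in different components.
4-5 (2): add — endpoints in different components.
1-6 (3): add — endpoints in different components.
5-7 (3): add — endpoints in different components.
1-2 (9): add — endpoints in different components.
2-4 (9): skip — 2 and 4 already connected.
2-5 (9): skip — 2 and 5 already connected.
1-8 (10): add — endpoints in different components.
4-8 (12): skip — 4 and 8 already connected.
5-6 (17): skip — 5 and 6 already connected.
3-8 (19): add — endpoints in different components.
MST edges: 2-7, 4-5, 1-6, 5-7, 1-2, 1-8, 3-8; total weight 2+2+3+3+9+10+19 = 48.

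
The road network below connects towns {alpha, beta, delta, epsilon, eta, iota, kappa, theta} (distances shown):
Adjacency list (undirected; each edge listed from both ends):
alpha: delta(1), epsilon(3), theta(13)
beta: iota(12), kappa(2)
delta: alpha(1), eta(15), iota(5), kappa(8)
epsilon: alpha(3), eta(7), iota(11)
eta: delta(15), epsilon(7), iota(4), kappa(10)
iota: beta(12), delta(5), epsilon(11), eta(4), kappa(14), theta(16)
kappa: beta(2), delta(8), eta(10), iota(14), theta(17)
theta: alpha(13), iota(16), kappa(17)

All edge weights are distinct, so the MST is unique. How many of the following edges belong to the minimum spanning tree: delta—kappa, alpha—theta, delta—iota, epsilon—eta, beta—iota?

3

Kruskal's algorithm — process edges by increasing weight (ties by edge label):
alpha—delta (1): add — endpoints in different components.
beta—kappa (2): add — endpoints in different components.
alpha—epsilon (3): add — endpoints in different components.
eta—iota (4): add — endpoints in different components.
delta—iota (5): add — endpoints in different components.
epsilon—eta (7): skip — epsilon and eta already connected.
delta—kappa (8): add — endpoints in different components.
eta—kappa (10): skip — kappa and eta already connected.
epsilon—iota (11): skip — iota and epsilon already connected.
beta—iota (12): skip — iota and beta already connected.
alpha—theta (13): add — endpoints in different components.
MST edge set: {alpha—delta, beta—kappa, alpha—epsilon, eta—iota, delta—iota, delta—kappa, alpha—theta}.
Of the listed edges, {delta—kappa, alpha—theta, delta—iota} are in the MST → 3.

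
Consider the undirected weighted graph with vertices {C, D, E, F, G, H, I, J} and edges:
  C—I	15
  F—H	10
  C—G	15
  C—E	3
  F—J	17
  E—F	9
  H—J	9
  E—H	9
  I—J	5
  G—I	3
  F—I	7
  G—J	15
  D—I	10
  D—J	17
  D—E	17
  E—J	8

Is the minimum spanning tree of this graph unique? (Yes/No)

No

Sort edges by weight, then run Kruskal:
C—E (3): add — endpoints in different components.
G—I (3): add — endpoints in different components.
I—J (5): add — endpoints in different components.
F—I (7): add — endpoints in different components.
E—J (8): add — endpoints in different components.
E—F (9): skip — E and F already connected.
E—H (9): add — endpoints in different components.
H—J (9): skip — H and J already connected.
D—I (10): add — endpoints in different components.
Non-tree edge H—J has weight 9, equal to the heaviest edge on its tree cycle — swapping gives another MST of the same weight. Not unique.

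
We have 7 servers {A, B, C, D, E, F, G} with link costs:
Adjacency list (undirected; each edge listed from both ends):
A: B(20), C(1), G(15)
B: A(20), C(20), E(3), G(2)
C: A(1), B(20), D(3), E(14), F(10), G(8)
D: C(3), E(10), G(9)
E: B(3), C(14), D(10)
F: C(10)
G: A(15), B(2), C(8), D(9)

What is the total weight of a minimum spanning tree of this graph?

Sort edges by weight, then run Kruskal:
A C (1): add — endpoints in different components.
B G (2): add — endpoints in different components.
B E (3): add — endpoints in different components.
C D (3): add — endpoints in different components.
C G (8): add — endpoints in different components.
D G (9): skip — D and G already connected.
C F (10): add — endpoints in different components.
MST edges: A C, B G, B E, C D, C G, C F; total weight 1+2+3+3+8+10 = 27.

27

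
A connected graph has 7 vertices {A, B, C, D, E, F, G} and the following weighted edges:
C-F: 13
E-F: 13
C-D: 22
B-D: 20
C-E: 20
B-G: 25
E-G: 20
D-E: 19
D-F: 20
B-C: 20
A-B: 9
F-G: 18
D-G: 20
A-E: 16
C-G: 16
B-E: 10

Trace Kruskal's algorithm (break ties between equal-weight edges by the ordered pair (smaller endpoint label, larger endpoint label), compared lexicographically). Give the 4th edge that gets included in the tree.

Sort edges by weight, then run Kruskal:
A-B (9): add. Components now {A,B} {C} {D} {E} {F} {G}
B-E (10): add. Components now {A,B,E} {C} {D} {F} {G}
C-F (13): add. Components now {A,B,E} {C,F} {D} {G}
E-F (13): add. Components now {A,B,C,E,F} {D} {G}
A-E (16): skip — A and E already connected.
C-G (16): add. Components now {A,B,C,E,F,G} {D}
F-G (18): skip — F and G already connected.
D-E (19): add. Components now {A,B,C,D,E,F,G}
The 4th edge added is E-F.

E-F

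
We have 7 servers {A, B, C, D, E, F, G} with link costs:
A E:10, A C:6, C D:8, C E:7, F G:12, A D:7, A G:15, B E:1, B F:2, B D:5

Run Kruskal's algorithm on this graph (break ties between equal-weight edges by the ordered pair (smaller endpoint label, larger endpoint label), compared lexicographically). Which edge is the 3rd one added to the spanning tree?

B-D

Kruskal: consider edges lightest-first.
B E (1): add — endpoints in different components.
B F (2): add — endpoints in different components.
B D (5): add — endpoints in different components.
A C (6): add — endpoints in different components.
A D (7): add — endpoints in different components.
C E (7): skip — C and E already connected.
C D (8): skip — C and D already connected.
A E (10): skip — A and E already connected.
F G (12): add — endpoints in different components.
The 3rd edge added is B D.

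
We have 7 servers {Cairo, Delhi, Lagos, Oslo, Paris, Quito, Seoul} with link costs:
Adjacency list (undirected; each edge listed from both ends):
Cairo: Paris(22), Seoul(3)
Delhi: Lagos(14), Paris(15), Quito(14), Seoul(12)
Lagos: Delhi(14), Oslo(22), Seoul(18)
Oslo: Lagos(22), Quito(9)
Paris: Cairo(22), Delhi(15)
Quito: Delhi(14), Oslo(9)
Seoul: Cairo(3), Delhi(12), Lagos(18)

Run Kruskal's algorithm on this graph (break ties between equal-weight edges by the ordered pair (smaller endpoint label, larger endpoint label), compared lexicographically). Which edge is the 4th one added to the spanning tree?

Delhi-Lagos

Kruskal: consider edges lightest-first.
Cairo Seoul (3): add. Components now {Paris} {Oslo} {Quito} {Lagos} {Delhi} {Cairo,Seoul}
Oslo Quito (9): add. Components now {Paris} {Oslo,Quito} {Lagos} {Delhi} {Cairo,Seoul}
Delhi Seoul (12): add. Components now {Paris} {Oslo,Quito} {Lagos} {Cairo,Delhi,Seoul}
Delhi Lagos (14): add. Components now {Paris} {Oslo,Quito} {Cairo,Delhi,Lagos,Seoul}
Delhi Quito (14): add. Components now {Paris} {Cairo,Delhi,Lagos,Oslo,Quito,Seoul}
Delhi Paris (15): add. Components now {Cairo,Delhi,Lagos,Oslo,Paris,Quito,Seoul}
The 4th edge added is Delhi Lagos.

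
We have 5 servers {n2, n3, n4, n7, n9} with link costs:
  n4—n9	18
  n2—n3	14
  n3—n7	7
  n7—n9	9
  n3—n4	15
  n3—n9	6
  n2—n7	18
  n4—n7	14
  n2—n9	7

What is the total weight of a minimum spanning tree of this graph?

34

Prim's algorithm from n3:
Step 1: cheapest edge leaving the tree is n3—n9 (6); add n9.
Step 2: cheapest edge leaving the tree is n2—n9 (7); add n2.
Step 3: cheapest edge leaving the tree is n3—n7 (7); add n7.
Step 4: cheapest edge leaving the tree is n4—n7 (14); add n4.
MST edges: n3—n9, n2—n9, n3—n7, n4—n7; total weight 6+7+7+14 = 34.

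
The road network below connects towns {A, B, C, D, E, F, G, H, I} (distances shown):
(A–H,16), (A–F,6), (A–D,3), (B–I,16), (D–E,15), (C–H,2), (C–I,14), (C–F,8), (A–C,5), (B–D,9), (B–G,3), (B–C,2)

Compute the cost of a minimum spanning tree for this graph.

50

Grow the tree from B using Prim:
Step 1: cheapest edge leaving the tree is B–C (2); add C.
Step 2: cheapest edge leaving the tree is C–H (2); add H.
Step 3: cheapest edge leaving the tree is B–G (3); add G.
Step 4: cheapest edge leaving the tree is A–C (5); add A.
Step 5: cheapest edge leaving the tree is A–D (3); add D.
Step 6: cheapest edge leaving the tree is A–F (6); add F.
Step 7: cheapest edge leaving the tree is C–I (14); add I.
Step 8: cheapest edge leaving the tree is D–E (15); add E.
MST edges: B–C, C–H, B–G, A–C, A–D, A–F, C–I, D–E; total weight 2+2+3+5+3+6+14+15 = 50.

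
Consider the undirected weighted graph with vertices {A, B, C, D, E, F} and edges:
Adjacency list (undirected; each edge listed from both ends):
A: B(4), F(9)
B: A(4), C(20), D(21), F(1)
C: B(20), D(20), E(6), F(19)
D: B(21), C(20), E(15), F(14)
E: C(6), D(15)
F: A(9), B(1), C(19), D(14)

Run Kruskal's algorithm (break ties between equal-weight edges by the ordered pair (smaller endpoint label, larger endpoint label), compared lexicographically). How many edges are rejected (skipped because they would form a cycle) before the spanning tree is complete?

Kruskal's algorithm — process edges by increasing weight (ties by edge label):
B F (1): add — endpoints in different components.
A B (4): add — endpoints in different components.
C E (6): add — endpoints in different components.
A F (9): skip — A and F already connected.
D F (14): add — endpoints in different components.
D E (15): add — endpoints in different components.
Edges rejected before the tree was complete: 1.

1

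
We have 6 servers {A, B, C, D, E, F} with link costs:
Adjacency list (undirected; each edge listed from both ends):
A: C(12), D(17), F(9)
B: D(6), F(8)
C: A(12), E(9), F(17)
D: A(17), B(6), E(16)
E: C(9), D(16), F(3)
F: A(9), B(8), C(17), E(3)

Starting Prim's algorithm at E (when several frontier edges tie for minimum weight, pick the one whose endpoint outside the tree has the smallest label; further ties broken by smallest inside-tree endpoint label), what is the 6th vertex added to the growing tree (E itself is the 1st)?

Prim, starting at E.
Step 1: cheapest edge leaving the tree is E F (3); add F.
Step 2: cheapest edge leaving the tree is B F (8); add B.
Step 3: cheapest edge leaving the tree is B D (6); add D.
Step 4: cheapest edge leaving the tree is A F (9); add A.
Step 5: cheapest edge leaving the tree is C E (9); add C.
Vertex order: E, F, B, D, A, C. The 6th vertex is C.

C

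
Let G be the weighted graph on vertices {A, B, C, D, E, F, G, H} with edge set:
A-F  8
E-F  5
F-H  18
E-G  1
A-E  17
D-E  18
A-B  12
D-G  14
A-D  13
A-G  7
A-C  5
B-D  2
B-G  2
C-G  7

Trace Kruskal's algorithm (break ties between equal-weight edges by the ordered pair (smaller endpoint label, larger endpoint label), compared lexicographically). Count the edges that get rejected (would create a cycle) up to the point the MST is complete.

Kruskal: consider edges lightest-first.
E-G (1): add — endpoints in different components.
B-D (2): add — endpoints in different components.
B-G (2): add — endpoints in different components.
A-C (5): add — endpoints in different components.
E-F (5): add — endpoints in different components.
A-G (7): add — endpoints in different components.
C-G (7): skip — C and G already connected.
A-F (8): skip — A and F already connected.
A-B (12): skip — A and B already connected.
A-D (13): skip — A and D already connected.
D-G (14): skip — D and G already connected.
A-E (17): skip — A and E already connected.
D-E (18): skip — D and E already connected.
F-H (18): add — endpoints in different components.
Edges rejected before the tree was complete: 7.

7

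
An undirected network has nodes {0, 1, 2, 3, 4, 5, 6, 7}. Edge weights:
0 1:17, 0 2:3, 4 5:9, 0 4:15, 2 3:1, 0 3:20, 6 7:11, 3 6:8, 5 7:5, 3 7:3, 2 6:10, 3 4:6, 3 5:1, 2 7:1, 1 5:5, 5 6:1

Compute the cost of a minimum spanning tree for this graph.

Kruskal's algorithm — process edges by increasing weight (ties by edge label):
2 3 (1): add — endpoints in different components.
2 7 (1): add — endpoints in different components.
3 5 (1): add — endpoints in different components.
5 6 (1): add — endpoints in different components.
0 2 (3): add — endpoints in different components.
3 7 (3): skip — 3 and 7 already connected.
1 5 (5): add — endpoints in different components.
5 7 (5): skip — 5 and 7 already connected.
3 4 (6): add — endpoints in different components.
MST edges: 2 3, 2 7, 3 5, 5 6, 0 2, 1 5, 3 4; total weight 1+1+1+1+3+5+6 = 18.

18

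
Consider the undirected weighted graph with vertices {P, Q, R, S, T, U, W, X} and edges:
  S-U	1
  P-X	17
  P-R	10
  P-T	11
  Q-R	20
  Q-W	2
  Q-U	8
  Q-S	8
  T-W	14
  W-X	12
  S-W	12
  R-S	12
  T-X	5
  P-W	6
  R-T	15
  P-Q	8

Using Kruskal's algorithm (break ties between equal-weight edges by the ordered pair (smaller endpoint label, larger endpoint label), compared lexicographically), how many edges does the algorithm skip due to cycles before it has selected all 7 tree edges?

Kruskal's algorithm — process edges by increasing weight (ties by edge label):
S-U (1): add — endpoints in different components.
Q-W (2): add — endpoints in different components.
T-X (5): add — endpoints in different components.
P-W (6): add — endpoints in different components.
P-Q (8): skip — P and Q already connected.
Q-S (8): add — endpoints in different components.
Q-U (8): skip — U and Q already connected.
P-R (10): add — endpoints in different components.
P-T (11): add — endpoints in different components.
Edges rejected before the tree was complete: 2.

2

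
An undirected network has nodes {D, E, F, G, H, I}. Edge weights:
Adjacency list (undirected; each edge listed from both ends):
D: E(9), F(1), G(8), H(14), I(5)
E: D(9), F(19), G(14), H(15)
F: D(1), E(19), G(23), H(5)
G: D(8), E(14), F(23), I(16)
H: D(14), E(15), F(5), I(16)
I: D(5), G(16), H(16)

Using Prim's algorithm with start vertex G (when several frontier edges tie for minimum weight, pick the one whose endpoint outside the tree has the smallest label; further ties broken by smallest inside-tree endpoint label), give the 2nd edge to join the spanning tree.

D-F

Grow the tree from G using Prim:
Step 1: frontier [D G 8, E G 14, G I 16, F G 23] → take D G (8); add D.
Step 2: frontier [D F 1, D I 5, D E 9, D H 14, E G 14, G I 16, F G 23] → take D F (1); add F.
Step 3: frontier [D I 5, D E 9, D H 14, F H 5, E F 19, E G 14, G I 16] → take F H (5); add H.
Step 4: frontier [D I 5, D E 9, E F 19, E G 14, G I 16, E H 15, H I 16] → take D I (5); add I.
Step 5: frontier [D E 9, E F 19, E G 14, E H 15] → take D E (9); add E.
The 2nd edge added is D F.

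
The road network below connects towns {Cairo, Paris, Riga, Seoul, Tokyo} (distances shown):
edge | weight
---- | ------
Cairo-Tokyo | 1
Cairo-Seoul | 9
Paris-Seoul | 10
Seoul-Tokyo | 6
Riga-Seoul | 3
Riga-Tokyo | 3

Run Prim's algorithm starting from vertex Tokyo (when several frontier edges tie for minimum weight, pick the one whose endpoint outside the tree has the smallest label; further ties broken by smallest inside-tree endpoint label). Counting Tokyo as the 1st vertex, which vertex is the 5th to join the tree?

Grow the tree from Tokyo using Prim:
Step 1: frontier [Cairo-Tokyo 1, Riga-Tokyo 3, Seoul-Tokyo 6] → take Cairo-Tokyo (1); add Cairo.
Step 2: frontier [Cairo-Seoul 9, Riga-Tokyo 3, Seoul-Tokyo 6] → take Riga-Tokyo (3); add Riga.
Step 3: frontier [Cairo-Seoul 9, Riga-Seoul 3, Seoul-Tokyo 6] → take Riga-Seoul (3); add Seoul.
Step 4: frontier [Paris-Seoul 10] → take Paris-Seoul (10); add Paris.
Vertex order: Tokyo, Cairo, Riga, Seoul, Paris. The 5th vertex is Paris.

Paris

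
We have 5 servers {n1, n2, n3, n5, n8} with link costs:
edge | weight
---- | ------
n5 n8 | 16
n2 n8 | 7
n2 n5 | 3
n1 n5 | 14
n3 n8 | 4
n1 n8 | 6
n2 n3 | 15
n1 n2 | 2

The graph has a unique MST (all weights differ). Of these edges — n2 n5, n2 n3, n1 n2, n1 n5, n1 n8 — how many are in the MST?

3

Kruskal: consider edges lightest-first.
n1 n2 (2): add — endpoints in different components.
n2 n5 (3): add — endpoints in different components.
n3 n8 (4): add — endpoints in different components.
n1 n8 (6): add — endpoints in different components.
MST edge set: {n1 n2, n2 n5, n3 n8, n1 n8}.
Of the listed edges, {n2 n5, n1 n2, n1 n8} are in the MST → 3.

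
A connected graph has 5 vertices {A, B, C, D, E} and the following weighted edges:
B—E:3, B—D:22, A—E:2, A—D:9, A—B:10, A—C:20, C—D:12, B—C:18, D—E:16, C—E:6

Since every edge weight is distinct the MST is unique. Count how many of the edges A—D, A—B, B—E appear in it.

Kruskal's algorithm — process edges by increasing weight (ties by edge label):
A—E (2): add — endpoints in different components.
B—E (3): add — endpoints in different components.
C—E (6): add — endpoints in different components.
A—D (9): add — endpoints in different components.
MST edge set: {A—E, B—E, C—E, A—D}.
Of the listed edges, {A—D, B—E} are in the MST → 2.

2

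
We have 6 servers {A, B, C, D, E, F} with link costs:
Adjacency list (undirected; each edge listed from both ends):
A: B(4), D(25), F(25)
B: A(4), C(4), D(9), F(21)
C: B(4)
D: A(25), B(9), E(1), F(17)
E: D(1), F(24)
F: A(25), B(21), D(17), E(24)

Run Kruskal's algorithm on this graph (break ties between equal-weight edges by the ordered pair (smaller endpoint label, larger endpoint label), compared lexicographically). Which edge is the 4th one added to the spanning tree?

B-D

Sort edges by weight, then run Kruskal:
D-E (1): add — endpoints in different components.
A-B (4): add — endpoints in different components.
B-C (4): add — endpoints in different components.
B-D (9): add — endpoints in different components.
D-F (17): add — endpoints in different components.
The 4th edge added is B-D.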